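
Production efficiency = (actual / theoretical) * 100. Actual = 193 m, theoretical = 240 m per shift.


Formula: Efficiency% = (Actual output / Theoretical output) * 100
Efficiency% = (193 / 240) * 100
Efficiency% = 0.804167 * 100 = 80.4167% ≈ 80.4%

80.4%


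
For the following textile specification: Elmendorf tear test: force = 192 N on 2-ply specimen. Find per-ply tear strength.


Formula: Per-ply strength = Total force / Number of plies
Per-ply = 192 N / 2
Per-ply = 96 N

96 N


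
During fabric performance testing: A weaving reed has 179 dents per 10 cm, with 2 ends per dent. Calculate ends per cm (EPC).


Formula: EPC = (dents per 10 cm * ends per dent) / 10
Step 1: Total ends per 10 cm = 179 * 2 = 358
Step 2: EPC = 358 / 10 = 35.8 ends/cm

35.8 ends/cm


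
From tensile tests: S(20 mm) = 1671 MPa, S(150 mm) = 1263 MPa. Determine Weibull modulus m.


Formula: m = ln(L1/L2) / ln(S2/S1)
Step 1: ln(L1/L2) = ln(20/150) = -2.01490
Step 2: S2/S1 = 1263/1671 = 0.75583
Step 3: ln(S2/S1) = ln(0.75583) = -0.27994
Step 4: m = -2.01490 / -0.27994 = 7.20

7.20 (Weibull m)


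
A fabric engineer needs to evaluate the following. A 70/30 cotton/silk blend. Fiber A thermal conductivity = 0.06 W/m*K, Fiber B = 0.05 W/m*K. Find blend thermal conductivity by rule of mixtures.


Formula: Blend property = (fraction_A * property_A) + (fraction_B * property_B)
Step 1: Contribution A = 70/100 * 0.06 W/m*K = 0.042 W/m*K
Step 2: Contribution B = 30/100 * 0.05 W/m*K = 0.015 W/m*K
Step 3: Blend thermal conductivity = 0.042 + 0.015 = 0.057 W/m*K

0.057 W/m*K


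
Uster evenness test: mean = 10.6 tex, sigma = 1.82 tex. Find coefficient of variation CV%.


Formula: CV% = (standard deviation / mean) * 100
Step 1: Ratio = 1.82 / 10.6 = 0.171698
Step 2: CV% = 0.171698 * 100 = 17.1698% ≈ 17.2%

17.2%


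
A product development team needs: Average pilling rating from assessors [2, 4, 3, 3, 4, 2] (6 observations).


Formula: Mean = sum / count
Sum = 2 + 4 + 3 + 3 + 4 + 2 = 18
Mean = 18 / 6 = 3.0

3.0


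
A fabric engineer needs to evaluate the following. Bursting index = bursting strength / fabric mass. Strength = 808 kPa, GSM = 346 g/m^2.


Formula: Bursting Index = Bursting Strength / Fabric GSM
BI = 808 kPa / 346 g/m^2
BI = 2.335 kPa/(g/m^2)

2.335 kPa/(g/m^2)


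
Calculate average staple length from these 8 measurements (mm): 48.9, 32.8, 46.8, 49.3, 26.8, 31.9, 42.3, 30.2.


Formula: Mean = sum of lengths / count
Sum = 48.9 + 32.8 + 46.8 + 49.3 + 26.8 + 31.9 + 42.3 + 30.2
Sum = 309.0 mm
Mean = 309.0 / 8 = 38.63 mm

38.63 mm


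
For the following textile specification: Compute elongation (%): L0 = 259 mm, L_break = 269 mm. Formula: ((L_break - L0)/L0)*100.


Formula: Elongation (%) = ((L_break - L0) / L0) * 100
Step 1: Extension = 269 - 259 = 10 mm
Step 2: Elongation = (10 / 259) * 100
Step 3: Elongation = 0.03861 * 100 = 3.861% ≈ 3.9%

3.9%


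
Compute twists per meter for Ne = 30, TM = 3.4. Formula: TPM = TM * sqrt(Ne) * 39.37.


Formula: TPM = TM * sqrt(Ne) * 39.37
Step 1: sqrt(Ne) = sqrt(30) = 5.4772
Step 2: TM * sqrt(Ne) = 3.4 * 5.4772 = 18.6225
Step 3: TPM = 18.6225 * 39.37 = 733 twists/m

733 twists/m


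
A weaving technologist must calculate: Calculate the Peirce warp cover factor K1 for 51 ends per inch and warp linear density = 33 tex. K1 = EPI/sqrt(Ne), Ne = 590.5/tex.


Formula: K1 = EPI / sqrt(Ne), with Ne = 590.5 / tex_warp
Step 1: Ne = 590.5 / 33 = 17.894
Step 2: sqrt(Ne) = sqrt(17.894) = 4.2301
Step 3: K1 = 51 / 4.2301 = 12.1

12.1


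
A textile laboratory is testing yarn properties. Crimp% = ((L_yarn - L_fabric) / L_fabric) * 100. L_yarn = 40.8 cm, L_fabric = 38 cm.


Formula: Crimp% = ((L_yarn - L_fabric) / L_fabric) * 100
Step 1: Extension = 40.8 - 38 = 2.8 cm
Step 2: Crimp% = (2.8 / 38) * 100
Step 3: Crimp% = 0.073684 * 100 = 7.3684% ≈ 7.4%

7.4%


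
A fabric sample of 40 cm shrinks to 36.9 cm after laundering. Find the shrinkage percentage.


Formula: Shrinkage% = ((L_before - L_after) / L_before) * 100
Step 1: Shrinkage = 40 - 36.9 = 3.1 cm
Step 2: Shrinkage% = (3.1 / 40) * 100
Step 3: Shrinkage% = 0.0775 * 100 = 7.75% ≈ 7.8%

7.8%


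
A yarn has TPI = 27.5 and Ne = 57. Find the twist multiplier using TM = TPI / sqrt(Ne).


Formula: TM = TPI / sqrt(Ne)
Step 1: sqrt(Ne) = sqrt(57) = 7.5498
Step 2: TM = 27.5 / 7.5498 = 3.64

3.64 TM


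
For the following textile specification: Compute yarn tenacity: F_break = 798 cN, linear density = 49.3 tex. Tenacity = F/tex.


Formula: Tenacity = Breaking force / Linear density
Tenacity = 798 cN / 49.3 tex
Tenacity = 16.19 cN/tex

16.19 cN/tex


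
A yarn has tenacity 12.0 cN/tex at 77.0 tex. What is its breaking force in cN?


Formula: Breaking force = Tenacity * Linear density
F = 12.0 cN/tex * 77.0 tex
F = 924.00 cN

924.00 cN


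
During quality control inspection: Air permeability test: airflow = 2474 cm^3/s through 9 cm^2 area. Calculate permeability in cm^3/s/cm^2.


Formula: Air Permeability = Airflow / Test Area
AP = 2474 cm^3/s / 9 cm^2
AP = 274.9 cm^3/s/cm^2

274.9 cm^3/s/cm^2


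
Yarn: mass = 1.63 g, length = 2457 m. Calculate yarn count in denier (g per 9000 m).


Formula: den = (mass_g / length_m) * 9000
Substituting: den = (1.63 / 2457) * 9000
Intermediate: 1.63 / 2457 = 0.00066341 g/m
den = 0.00066341 * 9000 = 6.0 denier

6.0 denier


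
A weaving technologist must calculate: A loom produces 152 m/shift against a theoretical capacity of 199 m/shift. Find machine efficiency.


Formula: Efficiency% = (Actual output / Theoretical output) * 100
Efficiency% = (152 / 199) * 100
Efficiency% = 0.763819 * 100 = 76.3819% ≈ 76.4%

76.4%


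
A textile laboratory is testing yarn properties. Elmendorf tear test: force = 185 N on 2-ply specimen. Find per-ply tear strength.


Formula: Per-ply strength = Total force / Number of plies
Per-ply = 185 N / 2
Per-ply = 92.5 N

92.5 N


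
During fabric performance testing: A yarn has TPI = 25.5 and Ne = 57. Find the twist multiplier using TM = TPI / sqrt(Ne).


Formula: TM = TPI / sqrt(Ne)
Step 1: sqrt(Ne) = sqrt(57) = 7.5498
Step 2: TM = 25.5 / 7.5498 = 3.38

3.38 TM


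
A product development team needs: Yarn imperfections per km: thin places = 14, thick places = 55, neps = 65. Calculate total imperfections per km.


Formula: Total = thin places + thick places + neps
Total = 14 + 55 + 65
Total = 134 imperfections/km

134 imperfections/km


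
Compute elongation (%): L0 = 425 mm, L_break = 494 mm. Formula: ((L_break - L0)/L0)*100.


Formula: Elongation (%) = ((L_break - L0) / L0) * 100
Step 1: Extension = 494 - 425 = 69 mm
Step 2: Elongation = (69 / 425) * 100
Step 3: Elongation = 0.162353 * 100 = 16.2353% ≈ 16.2%

16.2%


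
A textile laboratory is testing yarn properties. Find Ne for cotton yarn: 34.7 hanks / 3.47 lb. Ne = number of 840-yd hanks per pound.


Formula: Ne = hanks / mass_lb
Substituting: Ne = 34.7 / 3.47
Ne = 10.0

10.0 Ne


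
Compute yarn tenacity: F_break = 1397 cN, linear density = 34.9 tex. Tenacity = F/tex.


Formula: Tenacity = Breaking force / Linear density
Tenacity = 1397 cN / 34.9 tex
Tenacity = 40.03 cN/tex

40.03 cN/tex


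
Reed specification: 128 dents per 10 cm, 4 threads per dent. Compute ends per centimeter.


Formula: EPC = (dents per 10 cm * ends per dent) / 10
Step 1: Total ends per 10 cm = 128 * 4 = 512
Step 2: EPC = 512 / 10 = 51.2 ends/cm

51.2 ends/cm


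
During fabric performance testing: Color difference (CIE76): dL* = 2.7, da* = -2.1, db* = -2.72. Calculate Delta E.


Formula: Delta E = sqrt(dL*^2 + da*^2 + db*^2)
Step 1: dL*^2 = 2.7^2 = 7.29
Step 2: da*^2 = (-2.1)^2 = 4.41
Step 3: db*^2 = (-2.72)^2 = 7.3984
Step 4: Sum = 7.29 + 4.41 + 7.3984 = 19.0984
Step 5: Delta E = sqrt(19.0984) = 4.37

4.37 Delta E


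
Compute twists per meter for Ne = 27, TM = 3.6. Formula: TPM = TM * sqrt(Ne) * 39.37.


Formula: TPM = TM * sqrt(Ne) * 39.37
Step 1: sqrt(Ne) = sqrt(27) = 5.1962
Step 2: TM * sqrt(Ne) = 3.6 * 5.1962 = 18.7063
Step 3: TPM = 18.7063 * 39.37 = 736 twists/m

736 twists/m


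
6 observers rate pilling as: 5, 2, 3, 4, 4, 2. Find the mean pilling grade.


Formula: Mean = sum / count
Sum = 5 + 2 + 3 + 4 + 4 + 2 = 20
Mean = 20 / 6 = 3.3

3.3


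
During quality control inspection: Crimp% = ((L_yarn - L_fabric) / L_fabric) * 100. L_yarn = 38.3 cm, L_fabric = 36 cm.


Formula: Crimp% = ((L_yarn - L_fabric) / L_fabric) * 100
Step 1: Extension = 38.3 - 36 = 2.3 cm
Step 2: Crimp% = (2.3 / 36) * 100
Step 3: Crimp% = 0.063889 * 100 = 6.3889% ≈ 6.4%

6.4%


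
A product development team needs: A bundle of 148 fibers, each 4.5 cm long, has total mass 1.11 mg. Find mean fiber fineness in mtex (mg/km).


Formula: fineness (mtex) = mass (mg) / total length (km) = (mass_mg / total_length_m) * 1000
Step 1: Convert fiber length: 4.5 cm = 0.045 m
Step 2: Total fiber length = 148 * 0.045 = 6.66 m
Step 3: Linear density = 1.11 mg / 6.66 m = 0.1667 mg/m
Step 4: fineness = 0.1667 * 1000 = 166.7 mtex

166.7 mtex


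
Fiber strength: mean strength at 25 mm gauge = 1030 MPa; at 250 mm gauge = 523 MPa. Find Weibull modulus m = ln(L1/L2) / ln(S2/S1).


Formula: m = ln(L1/L2) / ln(S2/S1)
Step 1: ln(L1/L2) = ln(25/250) = -2.30259
Step 2: S2/S1 = 523/1030 = 0.50777
Step 3: ln(S2/S1) = ln(0.50777) = -0.67773
Step 4: m = -2.30259 / -0.67773 = 3.40

3.40 (Weibull m)


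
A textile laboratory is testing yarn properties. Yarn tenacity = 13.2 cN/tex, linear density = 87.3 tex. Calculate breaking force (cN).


Formula: Breaking force = Tenacity * Linear density
F = 13.2 cN/tex * 87.3 tex
F = 1152.36 cN

1152.36 cN


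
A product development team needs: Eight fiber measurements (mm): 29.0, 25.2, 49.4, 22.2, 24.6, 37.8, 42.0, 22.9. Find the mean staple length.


Formula: Mean = sum of lengths / count
Sum = 29.0 + 25.2 + 49.4 + 22.2 + 24.6 + 37.8 + 42.0 + 22.9
Sum = 253.1 mm
Mean = 253.1 / 8 = 31.64 mm

31.64 mm


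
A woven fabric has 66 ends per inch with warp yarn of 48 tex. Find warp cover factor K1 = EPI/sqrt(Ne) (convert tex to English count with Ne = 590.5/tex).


Formula: K1 = EPI / sqrt(Ne), with Ne = 590.5 / tex_warp
Step 1: Ne = 590.5 / 48 = 12.302
Step 2: sqrt(Ne) = sqrt(12.302) = 3.5074
Step 3: K1 = 66 / 3.5074 = 18.8

18.8


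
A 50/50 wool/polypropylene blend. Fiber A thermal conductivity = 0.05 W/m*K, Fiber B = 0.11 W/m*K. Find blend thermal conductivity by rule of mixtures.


Formula: Blend property = (fraction_A * property_A) + (fraction_B * property_B)
Step 1: Contribution A = 50/100 * 0.05 W/m*K = 0.025 W/m*K
Step 2: Contribution B = 50/100 * 0.11 W/m*K = 0.055 W/m*K
Step 3: Blend thermal conductivity = 0.025 + 0.055 = 0.08 W/m*K

0.08 W/m*K


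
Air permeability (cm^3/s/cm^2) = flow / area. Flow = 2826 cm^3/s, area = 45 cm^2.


Formula: Air Permeability = Airflow / Test Area
AP = 2826 cm^3/s / 45 cm^2
AP = 62.8 cm^3/s/cm^2

62.8 cm^3/s/cm^2


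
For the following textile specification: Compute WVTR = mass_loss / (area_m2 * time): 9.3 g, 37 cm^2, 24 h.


Formula: WVTR = mass_loss / (area * time)
Step 1: Convert area: 37 cm^2 = 0.0037 m^2
Step 2: WVTR = 9.3 g / (0.0037 m^2 * 24 h)
Step 3: WVTR = 9.3 / 0.0888 = 104.7 g/m^2/h

104.7 g/m^2/h


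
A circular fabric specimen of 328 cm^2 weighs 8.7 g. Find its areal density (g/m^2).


Formula: GSM = mass_g / area_m2
Step 1: Convert area: 328 cm^2 = 328 / 10000 = 0.0328 m^2
Step 2: GSM = 8.7 g / 0.0328 m^2 = 265.2 g/m^2

265.2 g/m^2


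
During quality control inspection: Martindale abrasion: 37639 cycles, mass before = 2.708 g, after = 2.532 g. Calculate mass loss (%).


Formula: Mass loss% = ((m_before - m_after) / m_before) * 100
Step 1: Mass loss = 2.708 - 2.532 = 0.176 g
Step 2: Ratio = 0.176 / 2.708 = 0.0649926
Step 3: Mass loss% = 0.0649926 * 100 = 6.49926% ≈ 6.50%

6.50%


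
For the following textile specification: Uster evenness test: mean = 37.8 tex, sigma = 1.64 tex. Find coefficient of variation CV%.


Formula: CV% = (standard deviation / mean) * 100
Step 1: Ratio = 1.64 / 37.8 = 0.043386
Step 2: CV% = 0.043386 * 100 = 4.3386% ≈ 4.3%

4.3%


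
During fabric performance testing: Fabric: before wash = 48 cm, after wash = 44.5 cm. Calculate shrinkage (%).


Formula: Shrinkage% = ((L_before - L_after) / L_before) * 100
Step 1: Shrinkage = 48 - 44.5 = 3.5 cm
Step 2: Shrinkage% = (3.5 / 48) * 100
Step 3: Shrinkage% = 0.072917 * 100 = 7.2917% ≈ 7.3%

7.3%


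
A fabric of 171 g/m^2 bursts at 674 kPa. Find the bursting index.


Formula: Bursting Index = Bursting Strength / Fabric GSM
BI = 674 kPa / 171 g/m^2
BI = 3.942 kPa/(g/m^2)

3.942 kPa/(g/m^2)


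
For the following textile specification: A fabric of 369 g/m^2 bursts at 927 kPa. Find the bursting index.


Formula: Bursting Index = Bursting Strength / Fabric GSM
BI = 927 kPa / 369 g/m^2
BI = 2.512 kPa/(g/m^2)

2.512 kPa/(g/m^2)


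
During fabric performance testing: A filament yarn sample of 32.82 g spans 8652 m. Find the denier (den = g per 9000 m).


Formula: den = (mass_g / length_m) * 9000
Substituting: den = (32.82 / 8652) * 9000
Intermediate: 32.82 / 8652 = 0.00379334 g/m
den = 0.00379334 * 9000 = 34.1 denier

34.1 denier


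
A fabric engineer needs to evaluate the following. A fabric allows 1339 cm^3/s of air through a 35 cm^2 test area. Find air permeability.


Formula: Air Permeability = Airflow / Test Area
AP = 1339 cm^3/s / 35 cm^2
AP = 38.3 cm^3/s/cm^2

38.3 cm^3/s/cm^2


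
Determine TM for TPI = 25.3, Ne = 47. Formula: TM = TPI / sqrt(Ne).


Formula: TM = TPI / sqrt(Ne)
Step 1: sqrt(Ne) = sqrt(47) = 6.8557
Step 2: TM = 25.3 / 6.8557 = 3.69

3.69 TM


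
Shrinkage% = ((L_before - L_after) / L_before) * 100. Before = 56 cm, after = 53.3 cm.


Formula: Shrinkage% = ((L_before - L_after) / L_before) * 100
Step 1: Shrinkage = 56 - 53.3 = 2.7 cm
Step 2: Shrinkage% = (2.7 / 56) * 100
Step 3: Shrinkage% = 0.048214 * 100 = 4.8214% ≈ 4.8%

4.8%


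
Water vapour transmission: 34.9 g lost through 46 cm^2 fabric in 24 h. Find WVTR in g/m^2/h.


Formula: WVTR = mass_loss / (area * time)
Step 1: Convert area: 46 cm^2 = 0.0046 m^2
Step 2: WVTR = 34.9 g / (0.0046 m^2 * 24 h)
Step 3: WVTR = 34.9 / 0.1104 = 316.1 g/m^2/h

316.1 g/m^2/h


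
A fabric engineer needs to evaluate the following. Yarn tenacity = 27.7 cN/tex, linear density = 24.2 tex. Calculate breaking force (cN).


Formula: Breaking force = Tenacity * Linear density
F = 27.7 cN/tex * 24.2 tex
F = 670.34 cN

670.34 cN


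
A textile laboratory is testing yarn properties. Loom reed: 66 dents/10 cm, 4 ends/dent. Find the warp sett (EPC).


Formula: EPC = (dents per 10 cm * ends per dent) / 10
Step 1: Total ends per 10 cm = 66 * 4 = 264
Step 2: EPC = 264 / 10 = 26.4 ends/cm

26.4 ends/cm


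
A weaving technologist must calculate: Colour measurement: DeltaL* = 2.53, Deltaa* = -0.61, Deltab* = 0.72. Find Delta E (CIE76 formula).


Formula: Delta E = sqrt(dL*^2 + da*^2 + db*^2)
Step 1: dL*^2 = 2.53^2 = 6.4009
Step 2: da*^2 = (-0.61)^2 = 0.3721
Step 3: db*^2 = 0.72^2 = 0.5184
Step 4: Sum = 6.4009 + 0.3721 + 0.5184 = 7.2914
Step 5: Delta E = sqrt(7.2914) = 2.7

2.7 Delta E


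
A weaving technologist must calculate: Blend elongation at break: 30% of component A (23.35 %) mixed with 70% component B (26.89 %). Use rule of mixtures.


Formula: Blend property = (fraction_A * property_A) + (fraction_B * property_B)
Step 1: Contribution A = 30/100 * 23.35 % = 7.005 %
Step 2: Contribution B = 70/100 * 26.89 % = 18.823 %
Step 3: Blend elongation at break = 7.005 + 18.823 = 25.828 %

25.828 %


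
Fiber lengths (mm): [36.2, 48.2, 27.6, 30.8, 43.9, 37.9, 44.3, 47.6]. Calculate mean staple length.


Formula: Mean = sum of lengths / count
Sum = 36.2 + 48.2 + 27.6 + 30.8 + 43.9 + 37.9 + 44.3 + 47.6
Sum = 316.5 mm
Mean = 316.5 / 8 = 39.56 mm

39.56 mm


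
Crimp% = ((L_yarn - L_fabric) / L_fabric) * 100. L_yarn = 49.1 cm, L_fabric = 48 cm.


Formula: Crimp% = ((L_yarn - L_fabric) / L_fabric) * 100
Step 1: Extension = 49.1 - 48 = 1.1 cm
Step 2: Crimp% = (1.1 / 48) * 100
Step 3: Crimp% = 0.022917 * 100 = 2.2917% ≈ 2.3%

2.3%


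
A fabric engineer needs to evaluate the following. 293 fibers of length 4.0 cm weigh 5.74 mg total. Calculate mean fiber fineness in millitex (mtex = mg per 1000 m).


Formula: fineness (mtex) = mass (mg) / total length (km) = (mass_mg / total_length_m) * 1000
Step 1: Convert fiber length: 4.0 cm = 0.04 m
Step 2: Total fiber length = 293 * 0.04 = 11.72 m
Step 3: Linear density = 5.74 mg / 11.72 m = 0.4898 mg/m
Step 4: fineness = 0.4898 * 1000 = 489.8 mtex

489.8 mtex


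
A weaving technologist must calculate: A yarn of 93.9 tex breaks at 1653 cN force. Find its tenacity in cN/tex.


Formula: Tenacity = Breaking force / Linear density
Tenacity = 1653 cN / 93.9 tex
Tenacity = 17.60 cN/tex

17.60 cN/tex


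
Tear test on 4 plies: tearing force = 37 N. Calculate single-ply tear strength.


Formula: Per-ply strength = Total force / Number of plies
Per-ply = 37 N / 4
Per-ply = 9.25 N

9.25 N


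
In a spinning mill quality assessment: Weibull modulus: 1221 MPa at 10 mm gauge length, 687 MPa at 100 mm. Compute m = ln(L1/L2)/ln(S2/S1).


Formula: m = ln(L1/L2) / ln(S2/S1)
Step 1: ln(L1/L2) = ln(10/100) = -2.30259
Step 2: S2/S1 = 687/1221 = 0.56265
Step 3: ln(S2/S1) = ln(0.56265) = -0.57510
Step 4: m = -2.30259 / -0.57510 = 4.00

4.00 (Weibull m)


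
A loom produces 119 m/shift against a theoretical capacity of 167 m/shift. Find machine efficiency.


Formula: Efficiency% = (Actual output / Theoretical output) * 100
Efficiency% = (119 / 167) * 100
Efficiency% = 0.712575 * 100 = 71.2575% ≈ 71.3%

71.3%


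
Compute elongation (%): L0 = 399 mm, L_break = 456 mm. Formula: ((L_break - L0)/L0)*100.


Formula: Elongation (%) = ((L_break - L0) / L0) * 100
Step 1: Extension = 456 - 399 = 57 mm
Step 2: Elongation = (57 / 399) * 100
Step 3: Elongation = 0.142857 * 100 = 14.2857% ≈ 14.3%

14.3%


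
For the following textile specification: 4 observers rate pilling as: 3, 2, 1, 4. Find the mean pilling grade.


Formula: Mean = sum / count
Sum = 3 + 2 + 1 + 4 = 10
Mean = 10 / 4 = 2.5

2.5


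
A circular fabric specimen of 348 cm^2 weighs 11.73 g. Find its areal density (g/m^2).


Formula: GSM = mass_g / area_m2
Step 1: Convert area: 348 cm^2 = 348 / 10000 = 0.0348 m^2
Step 2: GSM = 11.73 g / 0.0348 m^2 = 337.1 g/m^2

337.1 g/m^2


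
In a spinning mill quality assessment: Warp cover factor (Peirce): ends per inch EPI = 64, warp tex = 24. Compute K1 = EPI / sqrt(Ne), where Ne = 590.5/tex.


Formula: K1 = EPI / sqrt(Ne), with Ne = 590.5 / tex_warp
Step 1: Ne = 590.5 / 24 = 24.604
Step 2: sqrt(Ne) = sqrt(24.604) = 4.9602
Step 3: K1 = 64 / 4.9602 = 12.9

12.9


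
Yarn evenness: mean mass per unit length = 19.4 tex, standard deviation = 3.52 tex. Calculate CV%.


Formula: CV% = (standard deviation / mean) * 100
Step 1: Ratio = 3.52 / 19.4 = 0.181443
Step 2: CV% = 0.181443 * 100 = 18.1443% ≈ 18.1%

18.1%


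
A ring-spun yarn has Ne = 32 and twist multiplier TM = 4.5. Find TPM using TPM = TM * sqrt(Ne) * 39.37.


Formula: TPM = TM * sqrt(Ne) * 39.37
Step 1: sqrt(Ne) = sqrt(32) = 5.6569
Step 2: TM * sqrt(Ne) = 4.5 * 5.6569 = 25.4561
Step 3: TPM = 25.4561 * 39.37 = 1002 twists/m

1002 twists/m


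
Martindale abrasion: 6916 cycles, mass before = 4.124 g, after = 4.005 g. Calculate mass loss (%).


Formula: Mass loss% = ((m_before - m_after) / m_before) * 100
Step 1: Mass loss = 4.124 - 4.005 = 0.119 g
Step 2: Ratio = 0.119 / 4.124 = 0.0288555
Step 3: Mass loss% = 0.0288555 * 100 = 2.88555% ≈ 2.89%

2.89%


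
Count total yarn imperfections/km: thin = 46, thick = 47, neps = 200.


Formula: Total = thin places + thick places + neps
Total = 46 + 47 + 200
Total = 293 imperfections/km

293 imperfections/km


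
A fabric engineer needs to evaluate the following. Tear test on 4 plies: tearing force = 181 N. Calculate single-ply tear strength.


Formula: Per-ply strength = Total force / Number of plies
Per-ply = 181 N / 4
Per-ply = 45.25 N

45.25 N


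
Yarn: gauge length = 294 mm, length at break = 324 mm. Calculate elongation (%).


Formula: Elongation (%) = ((L_break - L0) / L0) * 100
Step 1: Extension = 324 - 294 = 30 mm
Step 2: Elongation = (30 / 294) * 100
Step 3: Elongation = 0.102041 * 100 = 10.2041% ≈ 10.2%

10.2%


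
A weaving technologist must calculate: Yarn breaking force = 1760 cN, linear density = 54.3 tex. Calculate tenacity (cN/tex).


Formula: Tenacity = Breaking force / Linear density
Tenacity = 1760 cN / 54.3 tex
Tenacity = 32.41 cN/tex

32.41 cN/tex


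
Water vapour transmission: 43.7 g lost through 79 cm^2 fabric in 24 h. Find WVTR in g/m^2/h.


Formula: WVTR = mass_loss / (area * time)
Step 1: Convert area: 79 cm^2 = 0.0079 m^2
Step 2: WVTR = 43.7 g / (0.0079 m^2 * 24 h)
Step 3: WVTR = 43.7 / 0.1896 = 230.5 g/m^2/h

230.5 g/m^2/h


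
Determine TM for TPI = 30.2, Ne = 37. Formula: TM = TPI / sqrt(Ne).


Formula: TM = TPI / sqrt(Ne)
Step 1: sqrt(Ne) = sqrt(37) = 6.0828
Step 2: TM = 30.2 / 6.0828 = 4.96

4.96 TM


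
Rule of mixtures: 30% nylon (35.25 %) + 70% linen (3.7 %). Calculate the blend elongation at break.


Formula: Blend property = (fraction_A * property_A) + (fraction_B * property_B)
Step 1: Contribution A = 30/100 * 35.25 % = 10.575 %
Step 2: Contribution B = 70/100 * 3.7 % = 2.59 %
Step 3: Blend elongation at break = 10.575 + 2.59 = 13.165 %

13.165 %


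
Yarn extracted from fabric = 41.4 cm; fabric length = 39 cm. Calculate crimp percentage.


Formula: Crimp% = ((L_yarn - L_fabric) / L_fabric) * 100
Step 1: Extension = 41.4 - 39 = 2.4 cm
Step 2: Crimp% = (2.4 / 39) * 100
Step 3: Crimp% = 0.061538 * 100 = 6.1538% ≈ 6.2%

6.2%


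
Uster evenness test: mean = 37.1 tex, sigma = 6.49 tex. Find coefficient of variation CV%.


Formula: CV% = (standard deviation / mean) * 100
Step 1: Ratio = 6.49 / 37.1 = 0.174933
Step 2: CV% = 0.174933 * 100 = 17.4933% ≈ 17.5%

17.5%


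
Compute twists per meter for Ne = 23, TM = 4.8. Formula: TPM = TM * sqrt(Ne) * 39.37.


Formula: TPM = TM * sqrt(Ne) * 39.37
Step 1: sqrt(Ne) = sqrt(23) = 4.7958
Step 2: TM * sqrt(Ne) = 4.8 * 4.7958 = 23.0198
Step 3: TPM = 23.0198 * 39.37 = 906 twists/m

906 twists/m


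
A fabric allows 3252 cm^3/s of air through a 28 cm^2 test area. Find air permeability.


Formula: Air Permeability = Airflow / Test Area
AP = 3252 cm^3/s / 28 cm^2
AP = 116.1 cm^3/s/cm^2

116.1 cm^3/s/cm^2


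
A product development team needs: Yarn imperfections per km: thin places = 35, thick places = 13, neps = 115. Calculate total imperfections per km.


Formula: Total = thin places + thick places + neps
Total = 35 + 13 + 115
Total = 163 imperfections/km

163 imperfections/km


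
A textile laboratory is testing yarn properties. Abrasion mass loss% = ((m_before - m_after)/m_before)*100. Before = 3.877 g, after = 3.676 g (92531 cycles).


Formula: Mass loss% = ((m_before - m_after) / m_before) * 100
Step 1: Mass loss = 3.877 - 3.676 = 0.201 g
Step 2: Ratio = 0.201 / 3.877 = 0.0518442
Step 3: Mass loss% = 0.0518442 * 100 = 5.18442% ≈ 5.18%

5.18%


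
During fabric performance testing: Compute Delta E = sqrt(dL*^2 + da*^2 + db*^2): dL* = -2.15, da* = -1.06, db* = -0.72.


Formula: Delta E = sqrt(dL*^2 + da*^2 + db*^2)
Step 1: dL*^2 = (-2.15)^2 = 4.6225
Step 2: da*^2 = (-1.06)^2 = 1.1236
Step 3: db*^2 = (-0.72)^2 = 0.5184
Step 4: Sum = 4.6225 + 1.1236 + 0.5184 = 6.2645
Step 5: Delta E = sqrt(6.2645) = 2.5

2.5 Delta E


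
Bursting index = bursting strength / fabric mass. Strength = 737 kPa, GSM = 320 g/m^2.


Formula: Bursting Index = Bursting Strength / Fabric GSM
BI = 737 kPa / 320 g/m^2
BI = 2.303 kPa/(g/m^2)

2.303 kPa/(g/m^2)


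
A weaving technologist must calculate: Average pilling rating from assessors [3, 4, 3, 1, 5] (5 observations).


Formula: Mean = sum / count
Sum = 3 + 4 + 3 + 1 + 5 = 16
Mean = 16 / 5 = 3.2

3.2


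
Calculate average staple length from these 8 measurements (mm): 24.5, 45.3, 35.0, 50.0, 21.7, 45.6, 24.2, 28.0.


Formula: Mean = sum of lengths / count
Sum = 24.5 + 45.3 + 35.0 + 50.0 + 21.7 + 45.6 + 24.2 + 28.0
Sum = 274.3 mm
Mean = 274.3 / 8 = 34.29 mm

34.29 mm


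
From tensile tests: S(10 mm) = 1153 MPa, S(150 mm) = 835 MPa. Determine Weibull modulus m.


Formula: m = ln(L1/L2) / ln(S2/S1)
Step 1: ln(L1/L2) = ln(10/150) = -2.70805
Step 2: S2/S1 = 835/1153 = 0.7242
Step 3: ln(S2/S1) = ln(0.7242) = -0.32269
Step 4: m = -2.70805 / -0.32269 = 8.39

8.39 (Weibull m)


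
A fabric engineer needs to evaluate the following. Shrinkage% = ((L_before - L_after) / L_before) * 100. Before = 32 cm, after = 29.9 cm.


Formula: Shrinkage% = ((L_before - L_after) / L_before) * 100
Step 1: Shrinkage = 32 - 29.9 = 2.1 cm
Step 2: Shrinkage% = (2.1 / 32) * 100
Step 3: Shrinkage% = 0.065625 * 100 = 6.5625% ≈ 6.6%

6.6%


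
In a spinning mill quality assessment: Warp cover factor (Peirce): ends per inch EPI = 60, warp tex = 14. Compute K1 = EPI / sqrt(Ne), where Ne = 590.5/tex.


Formula: K1 = EPI / sqrt(Ne), with Ne = 590.5 / tex_warp
Step 1: Ne = 590.5 / 14 = 42.179
Step 2: sqrt(Ne) = sqrt(42.179) = 6.4945
Step 3: K1 = 60 / 6.4945 = 9.2

9.2


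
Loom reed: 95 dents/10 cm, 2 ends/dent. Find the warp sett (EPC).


Formula: EPC = (dents per 10 cm * ends per dent) / 10
Step 1: Total ends per 10 cm = 95 * 2 = 190
Step 2: EPC = 190 / 10 = 19.0 ends/cm

19.0 ends/cm


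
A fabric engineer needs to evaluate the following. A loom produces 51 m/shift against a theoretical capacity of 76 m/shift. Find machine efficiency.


Formula: Efficiency% = (Actual output / Theoretical output) * 100
Efficiency% = (51 / 76) * 100
Efficiency% = 0.671053 * 100 = 67.1053% ≈ 67.1%

67.1%


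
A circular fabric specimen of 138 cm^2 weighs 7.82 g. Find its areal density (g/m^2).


Formula: GSM = mass_g / area_m2
Step 1: Convert area: 138 cm^2 = 138 / 10000 = 0.0138 m^2
Step 2: GSM = 7.82 g / 0.0138 m^2 = 566.7 g/m^2

566.7 g/m^2


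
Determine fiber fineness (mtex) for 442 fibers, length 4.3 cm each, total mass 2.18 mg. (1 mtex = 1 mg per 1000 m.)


Formula: fineness (mtex) = mass (mg) / total length (km) = (mass_mg / total_length_m) * 1000
Step 1: Convert fiber length: 4.3 cm = 0.043 m
Step 2: Total fiber length = 442 * 0.043 = 19.006 m
Step 3: Linear density = 2.18 mg / 19.006 m = 0.1147 mg/m
Step 4: fineness = 0.1147 * 1000 = 114.7 mtex

114.7 mtex


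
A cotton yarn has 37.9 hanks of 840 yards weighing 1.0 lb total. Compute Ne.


Formula: Ne = hanks / mass_lb
Substituting: Ne = 37.9 / 1.0
Ne = 37.9

37.9 Ne


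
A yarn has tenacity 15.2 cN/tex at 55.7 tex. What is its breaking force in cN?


Formula: Breaking force = Tenacity * Linear density
F = 15.2 cN/tex * 55.7 tex
F = 846.64 cN

846.64 cN


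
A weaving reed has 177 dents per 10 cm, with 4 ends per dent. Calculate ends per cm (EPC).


Formula: EPC = (dents per 10 cm * ends per dent) / 10
Step 1: Total ends per 10 cm = 177 * 4 = 708
Step 2: EPC = 708 / 10 = 70.8 ends/cm

70.8 ends/cm


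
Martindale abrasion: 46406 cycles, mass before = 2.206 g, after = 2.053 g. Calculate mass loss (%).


Formula: Mass loss% = ((m_before - m_after) / m_before) * 100
Step 1: Mass loss = 2.206 - 2.053 = 0.153 g
Step 2: Ratio = 0.153 / 2.206 = 0.0693563
Step 3: Mass loss% = 0.0693563 * 100 = 6.93563% ≈ 6.94%

6.94%


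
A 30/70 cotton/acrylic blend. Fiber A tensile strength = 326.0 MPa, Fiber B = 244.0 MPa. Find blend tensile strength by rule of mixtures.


Formula: Blend property = (fraction_A * property_A) + (fraction_B * property_B)
Step 1: Contribution A = 30/100 * 326.0 MPa = 97.8 MPa
Step 2: Contribution B = 70/100 * 244.0 MPa = 170.8 MPa
Step 3: Blend tensile strength = 97.8 + 170.8 = 268.6 MPa

268.6 MPa


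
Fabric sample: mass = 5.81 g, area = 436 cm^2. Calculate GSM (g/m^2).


Formula: GSM = mass_g / area_m2
Step 1: Convert area: 436 cm^2 = 436 / 10000 = 0.0436 m^2
Step 2: GSM = 5.81 g / 0.0436 m^2 = 133.3 g/m^2

133.3 g/m^2


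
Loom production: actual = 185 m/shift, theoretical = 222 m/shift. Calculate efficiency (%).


Formula: Efficiency% = (Actual output / Theoretical output) * 100
Efficiency% = (185 / 222) * 100
Efficiency% = 0.833333 * 100 = 83.3333% ≈ 83.3%

83.3%


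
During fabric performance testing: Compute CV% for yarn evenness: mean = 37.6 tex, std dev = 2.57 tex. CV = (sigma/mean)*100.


Formula: CV% = (standard deviation / mean) * 100
Step 1: Ratio = 2.57 / 37.6 = 0.068351
Step 2: CV% = 0.068351 * 100 = 6.8351% ≈ 6.8%

6.8%


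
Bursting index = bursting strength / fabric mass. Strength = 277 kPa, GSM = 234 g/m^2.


Formula: Bursting Index = Bursting Strength / Fabric GSM
BI = 277 kPa / 234 g/m^2
BI = 1.184 kPa/(g/m^2)

1.184 kPa/(g/m^2)


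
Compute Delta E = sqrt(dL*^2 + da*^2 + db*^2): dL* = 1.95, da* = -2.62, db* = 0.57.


Formula: Delta E = sqrt(dL*^2 + da*^2 + db*^2)
Step 1: dL*^2 = 1.95^2 = 3.8025
Step 2: da*^2 = (-2.62)^2 = 6.8644
Step 3: db*^2 = 0.57^2 = 0.3249
Step 4: Sum = 3.8025 + 6.8644 + 0.3249 = 10.9918
Step 5: Delta E = sqrt(10.9918) = 3.32

3.32 Delta E


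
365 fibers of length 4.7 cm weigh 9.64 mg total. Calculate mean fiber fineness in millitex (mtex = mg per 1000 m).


Formula: fineness (mtex) = mass (mg) / total length (km) = (mass_mg / total_length_m) * 1000
Step 1: Convert fiber length: 4.7 cm = 0.047 m
Step 2: Total fiber length = 365 * 0.047 = 17.155 m
Step 3: Linear density = 9.64 mg / 17.155 m = 0.5619 mg/m
Step 4: fineness = 0.5619 * 1000 = 561.9 mtex

561.9 mtex


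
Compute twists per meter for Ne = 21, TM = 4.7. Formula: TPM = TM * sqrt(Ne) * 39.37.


Formula: TPM = TM * sqrt(Ne) * 39.37
Step 1: sqrt(Ne) = sqrt(21) = 4.5826
Step 2: TM * sqrt(Ne) = 4.7 * 4.5826 = 21.5382
Step 3: TPM = 21.5382 * 39.37 = 848 twists/m

848 twists/m


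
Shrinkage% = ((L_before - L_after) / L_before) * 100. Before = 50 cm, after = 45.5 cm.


Formula: Shrinkage% = ((L_before - L_after) / L_before) * 100
Step 1: Shrinkage = 50 - 45.5 = 4.5 cm
Step 2: Shrinkage% = (4.5 / 50) * 100
Step 3: Shrinkage% = 0.09 * 100 = 9.0%

9.0%


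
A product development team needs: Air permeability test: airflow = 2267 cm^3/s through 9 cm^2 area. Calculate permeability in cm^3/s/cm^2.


Formula: Air Permeability = Airflow / Test Area
AP = 2267 cm^3/s / 9 cm^2
AP = 251.9 cm^3/s/cm^2

251.9 cm^3/s/cm^2


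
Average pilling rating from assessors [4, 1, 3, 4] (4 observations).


Formula: Mean = sum / count
Sum = 4 + 1 + 3 + 4 = 12
Mean = 12 / 4 = 3.0

3.0


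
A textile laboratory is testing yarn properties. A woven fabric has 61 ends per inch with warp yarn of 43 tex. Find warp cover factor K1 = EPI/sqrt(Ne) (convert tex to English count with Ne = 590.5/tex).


Formula: K1 = EPI / sqrt(Ne), with Ne = 590.5 / tex_warp
Step 1: Ne = 590.5 / 43 = 13.733
Step 2: sqrt(Ne) = sqrt(13.733) = 3.7058
Step 3: K1 = 61 / 3.7058 = 16.5

16.5


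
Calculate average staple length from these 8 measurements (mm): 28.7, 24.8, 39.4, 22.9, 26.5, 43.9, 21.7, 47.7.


Formula: Mean = sum of lengths / count
Sum = 28.7 + 24.8 + 39.4 + 22.9 + 26.5 + 43.9 + 21.7 + 47.7
Sum = 255.6 mm
Mean = 255.6 / 8 = 31.95 mm

31.95 mm


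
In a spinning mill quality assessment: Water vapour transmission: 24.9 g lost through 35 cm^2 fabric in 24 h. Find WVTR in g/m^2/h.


Formula: WVTR = mass_loss / (area * time)
Step 1: Convert area: 35 cm^2 = 0.0035 m^2
Step 2: WVTR = 24.9 g / (0.0035 m^2 * 24 h)
Step 3: WVTR = 24.9 / 0.084 = 296.4 g/m^2/h

296.4 g/m^2/h


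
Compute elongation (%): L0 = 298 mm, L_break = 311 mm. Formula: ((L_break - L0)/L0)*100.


Formula: Elongation (%) = ((L_break - L0) / L0) * 100
Step 1: Extension = 311 - 298 = 13 mm
Step 2: Elongation = (13 / 298) * 100
Step 3: Elongation = 0.043624 * 100 = 4.3624% ≈ 4.4%

4.4%


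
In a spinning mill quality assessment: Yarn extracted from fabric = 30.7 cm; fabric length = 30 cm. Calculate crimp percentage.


Formula: Crimp% = ((L_yarn - L_fabric) / L_fabric) * 100
Step 1: Extension = 30.7 - 30 = 0.7 cm
Step 2: Crimp% = (0.7 / 30) * 100
Step 3: Crimp% = 0.023333 * 100 = 2.3333% ≈ 2.3%

2.3%


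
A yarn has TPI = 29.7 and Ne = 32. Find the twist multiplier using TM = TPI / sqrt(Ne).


Formula: TM = TPI / sqrt(Ne)
Step 1: sqrt(Ne) = sqrt(32) = 5.6569
Step 2: TM = 29.7 / 5.6569 = 5.25

5.25 TM


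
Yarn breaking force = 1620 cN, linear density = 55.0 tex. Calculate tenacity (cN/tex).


Formula: Tenacity = Breaking force / Linear density
Tenacity = 1620 cN / 55.0 tex
Tenacity = 29.45 cN/tex

29.45 cN/tex


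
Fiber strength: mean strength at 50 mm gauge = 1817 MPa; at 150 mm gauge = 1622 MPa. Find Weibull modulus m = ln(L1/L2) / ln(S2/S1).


Formula: m = ln(L1/L2) / ln(S2/S1)
Step 1: ln(L1/L2) = ln(50/150) = -1.09861
Step 2: S2/S1 = 1622/1817 = 0.89268
Step 3: ln(S2/S1) = ln(0.89268) = -0.11353
Step 4: m = -1.09861 / -0.11353 = 9.68

9.68 (Weibull m)


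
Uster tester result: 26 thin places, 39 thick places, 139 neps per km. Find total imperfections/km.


Formula: Total = thin places + thick places + neps
Total = 26 + 39 + 139
Total = 204 imperfections/km

204 imperfections/km


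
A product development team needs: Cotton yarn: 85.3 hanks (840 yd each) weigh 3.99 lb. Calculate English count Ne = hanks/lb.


Formula: Ne = hanks / mass_lb
Substituting: Ne = 85.3 / 3.99
Ne = 21.4

21.4 Ne


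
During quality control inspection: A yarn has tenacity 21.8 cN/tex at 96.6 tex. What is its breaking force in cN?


Formula: Breaking force = Tenacity * Linear density
F = 21.8 cN/tex * 96.6 tex
F = 2105.88 cN

2105.88 cN


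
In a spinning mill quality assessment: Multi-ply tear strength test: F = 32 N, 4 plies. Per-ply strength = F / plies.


Formula: Per-ply strength = Total force / Number of plies
Per-ply = 32 N / 4
Per-ply = 8 N

8 N


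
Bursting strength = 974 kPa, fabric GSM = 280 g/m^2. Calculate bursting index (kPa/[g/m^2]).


Formula: Bursting Index = Bursting Strength / Fabric GSM
BI = 974 kPa / 280 g/m^2
BI = 3.479 kPa/(g/m^2)

3.479 kPa/(g/m^2)


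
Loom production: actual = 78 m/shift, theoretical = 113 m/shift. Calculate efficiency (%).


Formula: Efficiency% = (Actual output / Theoretical output) * 100
Efficiency% = (78 / 113) * 100
Efficiency% = 0.690265 * 100 = 69.0265% ≈ 69.0%

69.0%


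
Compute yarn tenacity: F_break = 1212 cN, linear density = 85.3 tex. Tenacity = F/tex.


Formula: Tenacity = Breaking force / Linear density
Tenacity = 1212 cN / 85.3 tex
Tenacity = 14.21 cN/tex

14.21 cN/tex


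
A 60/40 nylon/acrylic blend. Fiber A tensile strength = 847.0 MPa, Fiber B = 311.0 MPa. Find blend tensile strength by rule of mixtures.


Formula: Blend property = (fraction_A * property_A) + (fraction_B * property_B)
Step 1: Contribution A = 60/100 * 847.0 MPa = 508.2 MPa
Step 2: Contribution B = 40/100 * 311.0 MPa = 124.4 MPa
Step 3: Blend tensile strength = 508.2 + 124.4 = 632.6 MPa

632.6 MPa


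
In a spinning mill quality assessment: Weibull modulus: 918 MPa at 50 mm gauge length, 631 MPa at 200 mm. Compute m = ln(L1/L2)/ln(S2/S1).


Formula: m = ln(L1/L2) / ln(S2/S1)
Step 1: ln(L1/L2) = ln(50/200) = -1.38629
Step 2: S2/S1 = 631/918 = 0.68736
Step 3: ln(S2/S1) = ln(0.68736) = -0.37490
Step 4: m = -1.38629 / -0.37490 = 3.70

3.70 (Weibull m)


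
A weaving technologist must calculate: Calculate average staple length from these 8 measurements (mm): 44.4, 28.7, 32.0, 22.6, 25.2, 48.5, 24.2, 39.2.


Formula: Mean = sum of lengths / count
Sum = 44.4 + 28.7 + 32.0 + 22.6 + 25.2 + 48.5 + 24.2 + 39.2
Sum = 264.8 mm
Mean = 264.8 / 8 = 33.10 mm

33.10 mm


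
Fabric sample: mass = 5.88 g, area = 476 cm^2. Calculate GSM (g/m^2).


Formula: GSM = mass_g / area_m2
Step 1: Convert area: 476 cm^2 = 476 / 10000 = 0.0476 m^2
Step 2: GSM = 5.88 g / 0.0476 m^2 = 123.5 g/m^2

123.5 g/m^2


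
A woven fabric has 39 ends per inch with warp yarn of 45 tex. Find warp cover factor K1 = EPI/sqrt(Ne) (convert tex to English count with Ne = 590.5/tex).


Formula: K1 = EPI / sqrt(Ne), with Ne = 590.5 / tex_warp
Step 1: Ne = 590.5 / 45 = 13.122
Step 2: sqrt(Ne) = sqrt(13.122) = 3.6224
Step 3: K1 = 39 / 3.6224 = 10.8

10.8


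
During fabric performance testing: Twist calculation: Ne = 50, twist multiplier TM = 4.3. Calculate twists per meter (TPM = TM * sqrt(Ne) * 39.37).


Formula: TPM = TM * sqrt(Ne) * 39.37
Step 1: sqrt(Ne) = sqrt(50) = 7.0711
Step 2: TM * sqrt(Ne) = 4.3 * 7.0711 = 30.4057
Step 3: TPM = 30.4057 * 39.37 = 1197 twists/m

1197 twists/m


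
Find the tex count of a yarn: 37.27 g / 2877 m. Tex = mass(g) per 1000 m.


Formula: Tex = (mass_g / length_m) * 1000
Substituting: Tex = (37.27 / 2877) * 1000
Intermediate: 37.27 / 2877 = 0.01295447 g/m
Tex = 0.01295447 * 1000 = 12.95 tex

12.95 tex


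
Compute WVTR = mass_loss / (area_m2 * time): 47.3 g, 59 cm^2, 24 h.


Formula: WVTR = mass_loss / (area * time)
Step 1: Convert area: 59 cm^2 = 0.0059 m^2
Step 2: WVTR = 47.3 g / (0.0059 m^2 * 24 h)
Step 3: WVTR = 47.3 / 0.1416 = 334.0 g/m^2/h

334.0 g/m^2/h


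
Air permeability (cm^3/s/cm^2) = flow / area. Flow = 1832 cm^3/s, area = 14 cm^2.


Formula: Air Permeability = Airflow / Test Area
AP = 1832 cm^3/s / 14 cm^2
AP = 130.9 cm^3/s/cm^2

130.9 cm^3/s/cm^2


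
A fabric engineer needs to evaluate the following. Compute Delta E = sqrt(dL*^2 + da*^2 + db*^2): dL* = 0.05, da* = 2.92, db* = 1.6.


Formula: Delta E = sqrt(dL*^2 + da*^2 + db*^2)
Step 1: dL*^2 = 0.05^2 = 0.0025
Step 2: da*^2 = 2.92^2 = 8.5264
Step 3: db*^2 = 1.6^2 = 2.56
Step 4: Sum = 0.0025 + 8.5264 + 2.56 = 11.0889
Step 5: Delta E = sqrt(11.0889) = 3.33

3.33 Delta E


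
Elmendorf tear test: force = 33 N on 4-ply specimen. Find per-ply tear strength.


Formula: Per-ply strength = Total force / Number of plies
Per-ply = 33 N / 4
Per-ply = 8.25 N

8.25 N


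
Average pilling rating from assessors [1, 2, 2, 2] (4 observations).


Formula: Mean = sum / count
Sum = 1 + 2 + 2 + 2 = 7
Mean = 7 / 4 = 1.8

1.8


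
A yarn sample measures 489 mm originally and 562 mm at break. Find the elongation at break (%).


Formula: Elongation (%) = ((L_break - L0) / L0) * 100
Step 1: Extension = 562 - 489 = 73 mm
Step 2: Elongation = (73 / 489) * 100
Step 3: Elongation = 0.149284 * 100 = 14.9284% ≈ 14.9%

14.9%


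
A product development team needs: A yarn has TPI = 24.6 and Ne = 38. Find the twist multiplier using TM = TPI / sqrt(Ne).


Formula: TM = TPI / sqrt(Ne)
Step 1: sqrt(Ne) = sqrt(38) = 6.1644
Step 2: TM = 24.6 / 6.1644 = 3.99

3.99 TM


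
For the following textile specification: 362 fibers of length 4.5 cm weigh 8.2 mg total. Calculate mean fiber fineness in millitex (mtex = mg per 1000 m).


Formula: fineness (mtex) = mass (mg) / total length (km) = (mass_mg / total_length_m) * 1000
Step 1: Convert fiber length: 4.5 cm = 0.045 m
Step 2: Total fiber length = 362 * 0.045 = 16.29 m
Step 3: Linear density = 8.2 mg / 16.29 m = 0.5034 mg/m
Step 4: fineness = 0.5034 * 1000 = 503.4 mtex

503.4 mtex


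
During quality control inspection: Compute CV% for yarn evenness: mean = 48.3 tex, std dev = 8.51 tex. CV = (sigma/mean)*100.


Formula: CV% = (standard deviation / mean) * 100
Step 1: Ratio = 8.51 / 48.3 = 0.17619
Step 2: CV% = 0.17619 * 100 = 17.619% ≈ 17.6%

17.6%


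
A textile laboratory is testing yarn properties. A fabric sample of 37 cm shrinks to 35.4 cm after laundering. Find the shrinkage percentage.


Formula: Shrinkage% = ((L_before - L_after) / L_before) * 100
Step 1: Shrinkage = 37 - 35.4 = 1.6 cm
Step 2: Shrinkage% = (1.6 / 37) * 100
Step 3: Shrinkage% = 0.043243 * 100 = 4.3243% ≈ 4.3%

4.3%


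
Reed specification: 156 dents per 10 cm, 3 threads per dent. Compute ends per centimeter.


Formula: EPC = (dents per 10 cm * ends per dent) / 10
Step 1: Total ends per 10 cm = 156 * 3 = 468
Step 2: EPC = 468 / 10 = 46.8 ends/cm

46.8 ends/cm
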